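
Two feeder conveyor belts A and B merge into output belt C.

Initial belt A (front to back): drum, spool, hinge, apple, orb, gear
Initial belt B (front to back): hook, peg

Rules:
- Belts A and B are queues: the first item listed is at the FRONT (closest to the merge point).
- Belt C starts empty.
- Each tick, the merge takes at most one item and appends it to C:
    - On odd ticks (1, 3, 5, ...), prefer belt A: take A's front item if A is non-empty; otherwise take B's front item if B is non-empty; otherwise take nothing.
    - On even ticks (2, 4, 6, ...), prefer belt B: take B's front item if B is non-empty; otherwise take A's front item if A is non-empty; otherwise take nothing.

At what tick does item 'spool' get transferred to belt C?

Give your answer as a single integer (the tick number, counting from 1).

Tick 1: prefer A, take drum from A; A=[spool,hinge,apple,orb,gear] B=[hook,peg] C=[drum]
Tick 2: prefer B, take hook from B; A=[spool,hinge,apple,orb,gear] B=[peg] C=[drum,hook]
Tick 3: prefer A, take spool from A; A=[hinge,apple,orb,gear] B=[peg] C=[drum,hook,spool]

Answer: 3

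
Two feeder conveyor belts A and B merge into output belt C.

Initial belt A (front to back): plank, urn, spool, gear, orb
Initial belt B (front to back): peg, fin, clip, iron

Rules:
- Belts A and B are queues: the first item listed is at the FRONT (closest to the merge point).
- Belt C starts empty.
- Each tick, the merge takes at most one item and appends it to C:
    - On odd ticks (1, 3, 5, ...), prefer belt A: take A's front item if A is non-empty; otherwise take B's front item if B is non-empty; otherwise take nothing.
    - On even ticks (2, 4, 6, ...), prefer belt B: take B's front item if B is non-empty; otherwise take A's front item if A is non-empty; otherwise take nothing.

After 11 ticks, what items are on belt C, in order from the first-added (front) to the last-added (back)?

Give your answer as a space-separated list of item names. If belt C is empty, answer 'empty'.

Answer: plank peg urn fin spool clip gear iron orb

Derivation:
Tick 1: prefer A, take plank from A; A=[urn,spool,gear,orb] B=[peg,fin,clip,iron] C=[plank]
Tick 2: prefer B, take peg from B; A=[urn,spool,gear,orb] B=[fin,clip,iron] C=[plank,peg]
Tick 3: prefer A, take urn from A; A=[spool,gear,orb] B=[fin,clip,iron] C=[plank,peg,urn]
Tick 4: prefer B, take fin from B; A=[spool,gear,orb] B=[clip,iron] C=[plank,peg,urn,fin]
Tick 5: prefer A, take spool from A; A=[gear,orb] B=[clip,iron] C=[plank,peg,urn,fin,spool]
Tick 6: prefer B, take clip from B; A=[gear,orb] B=[iron] C=[plank,peg,urn,fin,spool,clip]
Tick 7: prefer A, take gear from A; A=[orb] B=[iron] C=[plank,peg,urn,fin,spool,clip,gear]
Tick 8: prefer B, take iron from B; A=[orb] B=[-] C=[plank,peg,urn,fin,spool,clip,gear,iron]
Tick 9: prefer A, take orb from A; A=[-] B=[-] C=[plank,peg,urn,fin,spool,clip,gear,iron,orb]
Tick 10: prefer B, both empty, nothing taken; A=[-] B=[-] C=[plank,peg,urn,fin,spool,clip,gear,iron,orb]
Tick 11: prefer A, both empty, nothing taken; A=[-] B=[-] C=[plank,peg,urn,fin,spool,clip,gear,iron,orb]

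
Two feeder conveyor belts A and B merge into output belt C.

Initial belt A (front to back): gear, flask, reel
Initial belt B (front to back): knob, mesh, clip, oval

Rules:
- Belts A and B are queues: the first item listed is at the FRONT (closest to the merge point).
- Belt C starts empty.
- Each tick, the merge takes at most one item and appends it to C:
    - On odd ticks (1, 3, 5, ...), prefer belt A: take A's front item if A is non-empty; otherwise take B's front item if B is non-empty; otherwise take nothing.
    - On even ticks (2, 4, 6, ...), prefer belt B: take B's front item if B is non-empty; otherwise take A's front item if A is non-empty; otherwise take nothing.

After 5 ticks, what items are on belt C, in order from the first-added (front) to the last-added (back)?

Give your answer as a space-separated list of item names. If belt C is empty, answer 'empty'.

Tick 1: prefer A, take gear from A; A=[flask,reel] B=[knob,mesh,clip,oval] C=[gear]
Tick 2: prefer B, take knob from B; A=[flask,reel] B=[mesh,clip,oval] C=[gear,knob]
Tick 3: prefer A, take flask from A; A=[reel] B=[mesh,clip,oval] C=[gear,knob,flask]
Tick 4: prefer B, take mesh from B; A=[reel] B=[clip,oval] C=[gear,knob,flask,mesh]
Tick 5: prefer A, take reel from A; A=[-] B=[clip,oval] C=[gear,knob,flask,mesh,reel]

Answer: gear knob flask mesh reel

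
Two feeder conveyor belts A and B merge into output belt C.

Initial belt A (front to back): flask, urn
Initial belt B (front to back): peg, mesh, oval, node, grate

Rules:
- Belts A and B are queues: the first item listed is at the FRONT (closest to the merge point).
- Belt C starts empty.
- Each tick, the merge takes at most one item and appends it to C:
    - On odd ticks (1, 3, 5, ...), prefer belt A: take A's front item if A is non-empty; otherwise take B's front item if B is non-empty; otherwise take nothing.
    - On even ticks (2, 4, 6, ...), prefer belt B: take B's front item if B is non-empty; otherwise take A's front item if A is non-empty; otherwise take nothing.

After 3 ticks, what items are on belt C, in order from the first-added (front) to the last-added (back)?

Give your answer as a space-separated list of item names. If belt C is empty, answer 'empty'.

Answer: flask peg urn

Derivation:
Tick 1: prefer A, take flask from A; A=[urn] B=[peg,mesh,oval,node,grate] C=[flask]
Tick 2: prefer B, take peg from B; A=[urn] B=[mesh,oval,node,grate] C=[flask,peg]
Tick 3: prefer A, take urn from A; A=[-] B=[mesh,oval,node,grate] C=[flask,peg,urn]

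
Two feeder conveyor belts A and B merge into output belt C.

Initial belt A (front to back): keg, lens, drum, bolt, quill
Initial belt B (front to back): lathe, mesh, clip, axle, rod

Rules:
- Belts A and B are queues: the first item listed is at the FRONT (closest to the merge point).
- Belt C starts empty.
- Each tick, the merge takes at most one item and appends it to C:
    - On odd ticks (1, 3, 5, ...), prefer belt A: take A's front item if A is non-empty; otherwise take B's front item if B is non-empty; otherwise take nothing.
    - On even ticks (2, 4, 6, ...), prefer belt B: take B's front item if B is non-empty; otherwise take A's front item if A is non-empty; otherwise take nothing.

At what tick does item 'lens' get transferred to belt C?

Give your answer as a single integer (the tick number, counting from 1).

Tick 1: prefer A, take keg from A; A=[lens,drum,bolt,quill] B=[lathe,mesh,clip,axle,rod] C=[keg]
Tick 2: prefer B, take lathe from B; A=[lens,drum,bolt,quill] B=[mesh,clip,axle,rod] C=[keg,lathe]
Tick 3: prefer A, take lens from A; A=[drum,bolt,quill] B=[mesh,clip,axle,rod] C=[keg,lathe,lens]

Answer: 3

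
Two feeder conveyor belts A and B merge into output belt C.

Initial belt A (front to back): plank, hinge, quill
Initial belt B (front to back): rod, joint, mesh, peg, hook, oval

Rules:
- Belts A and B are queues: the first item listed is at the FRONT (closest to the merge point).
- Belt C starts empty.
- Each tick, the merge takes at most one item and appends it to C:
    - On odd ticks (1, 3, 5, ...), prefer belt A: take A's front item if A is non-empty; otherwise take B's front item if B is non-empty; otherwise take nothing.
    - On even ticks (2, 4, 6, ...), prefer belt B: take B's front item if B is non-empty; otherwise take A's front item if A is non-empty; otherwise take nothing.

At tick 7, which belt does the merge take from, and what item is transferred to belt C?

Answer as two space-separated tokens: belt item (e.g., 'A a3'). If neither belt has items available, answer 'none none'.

Answer: B peg

Derivation:
Tick 1: prefer A, take plank from A; A=[hinge,quill] B=[rod,joint,mesh,peg,hook,oval] C=[plank]
Tick 2: prefer B, take rod from B; A=[hinge,quill] B=[joint,mesh,peg,hook,oval] C=[plank,rod]
Tick 3: prefer A, take hinge from A; A=[quill] B=[joint,mesh,peg,hook,oval] C=[plank,rod,hinge]
Tick 4: prefer B, take joint from B; A=[quill] B=[mesh,peg,hook,oval] C=[plank,rod,hinge,joint]
Tick 5: prefer A, take quill from A; A=[-] B=[mesh,peg,hook,oval] C=[plank,rod,hinge,joint,quill]
Tick 6: prefer B, take mesh from B; A=[-] B=[peg,hook,oval] C=[plank,rod,hinge,joint,quill,mesh]
Tick 7: prefer A, take peg from B; A=[-] B=[hook,oval] C=[plank,rod,hinge,joint,quill,mesh,peg]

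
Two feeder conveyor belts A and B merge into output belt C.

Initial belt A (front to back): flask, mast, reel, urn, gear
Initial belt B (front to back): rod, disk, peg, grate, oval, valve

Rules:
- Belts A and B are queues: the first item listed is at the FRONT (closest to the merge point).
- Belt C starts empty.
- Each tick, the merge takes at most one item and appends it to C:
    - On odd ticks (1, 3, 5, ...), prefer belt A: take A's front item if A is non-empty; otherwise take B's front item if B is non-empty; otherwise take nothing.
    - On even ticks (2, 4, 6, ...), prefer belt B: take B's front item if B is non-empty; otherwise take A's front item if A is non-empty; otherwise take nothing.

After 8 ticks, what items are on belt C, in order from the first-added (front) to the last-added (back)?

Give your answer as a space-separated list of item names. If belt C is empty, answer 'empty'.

Answer: flask rod mast disk reel peg urn grate

Derivation:
Tick 1: prefer A, take flask from A; A=[mast,reel,urn,gear] B=[rod,disk,peg,grate,oval,valve] C=[flask]
Tick 2: prefer B, take rod from B; A=[mast,reel,urn,gear] B=[disk,peg,grate,oval,valve] C=[flask,rod]
Tick 3: prefer A, take mast from A; A=[reel,urn,gear] B=[disk,peg,grate,oval,valve] C=[flask,rod,mast]
Tick 4: prefer B, take disk from B; A=[reel,urn,gear] B=[peg,grate,oval,valve] C=[flask,rod,mast,disk]
Tick 5: prefer A, take reel from A; A=[urn,gear] B=[peg,grate,oval,valve] C=[flask,rod,mast,disk,reel]
Tick 6: prefer B, take peg from B; A=[urn,gear] B=[grate,oval,valve] C=[flask,rod,mast,disk,reel,peg]
Tick 7: prefer A, take urn from A; A=[gear] B=[grate,oval,valve] C=[flask,rod,mast,disk,reel,peg,urn]
Tick 8: prefer B, take grate from B; A=[gear] B=[oval,valve] C=[flask,rod,mast,disk,reel,peg,urn,grate]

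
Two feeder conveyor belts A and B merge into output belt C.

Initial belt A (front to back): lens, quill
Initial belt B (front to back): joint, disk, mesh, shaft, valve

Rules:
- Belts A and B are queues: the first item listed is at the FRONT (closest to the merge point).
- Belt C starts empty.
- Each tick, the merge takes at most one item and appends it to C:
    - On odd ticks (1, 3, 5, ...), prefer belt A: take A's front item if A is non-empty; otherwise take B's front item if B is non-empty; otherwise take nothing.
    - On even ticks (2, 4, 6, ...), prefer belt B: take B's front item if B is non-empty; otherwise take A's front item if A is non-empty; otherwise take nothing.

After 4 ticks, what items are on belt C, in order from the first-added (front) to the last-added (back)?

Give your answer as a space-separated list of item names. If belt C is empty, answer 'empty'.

Answer: lens joint quill disk

Derivation:
Tick 1: prefer A, take lens from A; A=[quill] B=[joint,disk,mesh,shaft,valve] C=[lens]
Tick 2: prefer B, take joint from B; A=[quill] B=[disk,mesh,shaft,valve] C=[lens,joint]
Tick 3: prefer A, take quill from A; A=[-] B=[disk,mesh,shaft,valve] C=[lens,joint,quill]
Tick 4: prefer B, take disk from B; A=[-] B=[mesh,shaft,valve] C=[lens,joint,quill,disk]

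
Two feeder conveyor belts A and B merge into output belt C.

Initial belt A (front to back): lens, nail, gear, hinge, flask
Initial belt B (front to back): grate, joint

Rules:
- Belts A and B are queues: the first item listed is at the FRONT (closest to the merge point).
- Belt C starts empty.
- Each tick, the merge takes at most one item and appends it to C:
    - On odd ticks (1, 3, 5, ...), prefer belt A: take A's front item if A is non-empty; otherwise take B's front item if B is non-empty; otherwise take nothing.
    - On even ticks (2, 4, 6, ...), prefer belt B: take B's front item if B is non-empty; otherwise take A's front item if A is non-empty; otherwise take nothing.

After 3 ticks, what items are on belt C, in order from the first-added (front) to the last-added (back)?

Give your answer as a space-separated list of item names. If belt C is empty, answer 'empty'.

Tick 1: prefer A, take lens from A; A=[nail,gear,hinge,flask] B=[grate,joint] C=[lens]
Tick 2: prefer B, take grate from B; A=[nail,gear,hinge,flask] B=[joint] C=[lens,grate]
Tick 3: prefer A, take nail from A; A=[gear,hinge,flask] B=[joint] C=[lens,grate,nail]

Answer: lens grate nail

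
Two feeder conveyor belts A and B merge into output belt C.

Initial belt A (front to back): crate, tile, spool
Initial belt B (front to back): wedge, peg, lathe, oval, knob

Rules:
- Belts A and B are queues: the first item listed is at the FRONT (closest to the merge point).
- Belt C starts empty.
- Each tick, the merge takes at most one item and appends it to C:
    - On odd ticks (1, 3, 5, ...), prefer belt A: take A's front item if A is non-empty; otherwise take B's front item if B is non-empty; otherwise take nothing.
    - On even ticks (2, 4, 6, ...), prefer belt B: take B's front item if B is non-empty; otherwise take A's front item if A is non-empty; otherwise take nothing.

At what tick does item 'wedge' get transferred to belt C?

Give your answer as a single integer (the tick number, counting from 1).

Tick 1: prefer A, take crate from A; A=[tile,spool] B=[wedge,peg,lathe,oval,knob] C=[crate]
Tick 2: prefer B, take wedge from B; A=[tile,spool] B=[peg,lathe,oval,knob] C=[crate,wedge]

Answer: 2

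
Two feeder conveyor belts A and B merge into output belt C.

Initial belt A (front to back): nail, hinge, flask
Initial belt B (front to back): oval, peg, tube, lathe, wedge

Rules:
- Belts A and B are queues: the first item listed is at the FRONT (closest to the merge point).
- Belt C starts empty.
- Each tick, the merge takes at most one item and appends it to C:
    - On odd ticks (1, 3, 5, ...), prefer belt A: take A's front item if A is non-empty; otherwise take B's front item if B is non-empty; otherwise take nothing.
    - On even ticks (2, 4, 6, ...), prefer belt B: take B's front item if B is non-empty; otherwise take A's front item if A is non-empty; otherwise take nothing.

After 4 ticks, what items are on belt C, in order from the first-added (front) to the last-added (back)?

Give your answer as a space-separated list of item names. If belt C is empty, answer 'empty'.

Answer: nail oval hinge peg

Derivation:
Tick 1: prefer A, take nail from A; A=[hinge,flask] B=[oval,peg,tube,lathe,wedge] C=[nail]
Tick 2: prefer B, take oval from B; A=[hinge,flask] B=[peg,tube,lathe,wedge] C=[nail,oval]
Tick 3: prefer A, take hinge from A; A=[flask] B=[peg,tube,lathe,wedge] C=[nail,oval,hinge]
Tick 4: prefer B, take peg from B; A=[flask] B=[tube,lathe,wedge] C=[nail,oval,hinge,peg]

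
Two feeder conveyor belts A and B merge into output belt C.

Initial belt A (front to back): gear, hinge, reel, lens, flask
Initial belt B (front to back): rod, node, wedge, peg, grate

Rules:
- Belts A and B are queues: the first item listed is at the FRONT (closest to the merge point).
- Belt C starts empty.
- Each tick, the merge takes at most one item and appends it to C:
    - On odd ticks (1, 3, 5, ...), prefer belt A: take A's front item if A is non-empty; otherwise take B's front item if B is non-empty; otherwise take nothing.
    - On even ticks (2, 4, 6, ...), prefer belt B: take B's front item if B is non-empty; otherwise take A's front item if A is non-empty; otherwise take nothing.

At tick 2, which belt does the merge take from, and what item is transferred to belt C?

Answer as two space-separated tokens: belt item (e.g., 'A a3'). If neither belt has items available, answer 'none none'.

Tick 1: prefer A, take gear from A; A=[hinge,reel,lens,flask] B=[rod,node,wedge,peg,grate] C=[gear]
Tick 2: prefer B, take rod from B; A=[hinge,reel,lens,flask] B=[node,wedge,peg,grate] C=[gear,rod]

Answer: B rod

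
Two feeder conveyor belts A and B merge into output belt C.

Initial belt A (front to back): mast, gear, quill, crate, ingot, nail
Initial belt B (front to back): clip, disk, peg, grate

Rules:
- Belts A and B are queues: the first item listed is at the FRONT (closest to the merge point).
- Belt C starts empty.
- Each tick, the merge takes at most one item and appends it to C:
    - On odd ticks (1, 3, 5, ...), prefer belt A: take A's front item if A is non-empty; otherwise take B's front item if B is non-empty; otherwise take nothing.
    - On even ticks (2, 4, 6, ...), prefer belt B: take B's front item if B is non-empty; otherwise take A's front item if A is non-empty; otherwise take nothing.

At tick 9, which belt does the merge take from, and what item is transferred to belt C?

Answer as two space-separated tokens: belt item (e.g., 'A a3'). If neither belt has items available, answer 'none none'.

Tick 1: prefer A, take mast from A; A=[gear,quill,crate,ingot,nail] B=[clip,disk,peg,grate] C=[mast]
Tick 2: prefer B, take clip from B; A=[gear,quill,crate,ingot,nail] B=[disk,peg,grate] C=[mast,clip]
Tick 3: prefer A, take gear from A; A=[quill,crate,ingot,nail] B=[disk,peg,grate] C=[mast,clip,gear]
Tick 4: prefer B, take disk from B; A=[quill,crate,ingot,nail] B=[peg,grate] C=[mast,clip,gear,disk]
Tick 5: prefer A, take quill from A; A=[crate,ingot,nail] B=[peg,grate] C=[mast,clip,gear,disk,quill]
Tick 6: prefer B, take peg from B; A=[crate,ingot,nail] B=[grate] C=[mast,clip,gear,disk,quill,peg]
Tick 7: prefer A, take crate from A; A=[ingot,nail] B=[grate] C=[mast,clip,gear,disk,quill,peg,crate]
Tick 8: prefer B, take grate from B; A=[ingot,nail] B=[-] C=[mast,clip,gear,disk,quill,peg,crate,grate]
Tick 9: prefer A, take ingot from A; A=[nail] B=[-] C=[mast,clip,gear,disk,quill,peg,crate,grate,ingot]

Answer: A ingot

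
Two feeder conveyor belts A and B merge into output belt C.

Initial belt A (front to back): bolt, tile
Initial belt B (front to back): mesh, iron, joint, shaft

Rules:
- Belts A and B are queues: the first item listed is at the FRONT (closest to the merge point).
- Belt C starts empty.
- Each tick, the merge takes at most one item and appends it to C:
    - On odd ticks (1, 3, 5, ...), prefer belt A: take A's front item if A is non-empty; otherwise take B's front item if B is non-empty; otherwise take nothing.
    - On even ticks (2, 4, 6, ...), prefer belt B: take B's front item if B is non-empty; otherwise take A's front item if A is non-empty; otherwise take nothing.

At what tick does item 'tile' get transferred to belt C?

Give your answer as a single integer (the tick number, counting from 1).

Tick 1: prefer A, take bolt from A; A=[tile] B=[mesh,iron,joint,shaft] C=[bolt]
Tick 2: prefer B, take mesh from B; A=[tile] B=[iron,joint,shaft] C=[bolt,mesh]
Tick 3: prefer A, take tile from A; A=[-] B=[iron,joint,shaft] C=[bolt,mesh,tile]

Answer: 3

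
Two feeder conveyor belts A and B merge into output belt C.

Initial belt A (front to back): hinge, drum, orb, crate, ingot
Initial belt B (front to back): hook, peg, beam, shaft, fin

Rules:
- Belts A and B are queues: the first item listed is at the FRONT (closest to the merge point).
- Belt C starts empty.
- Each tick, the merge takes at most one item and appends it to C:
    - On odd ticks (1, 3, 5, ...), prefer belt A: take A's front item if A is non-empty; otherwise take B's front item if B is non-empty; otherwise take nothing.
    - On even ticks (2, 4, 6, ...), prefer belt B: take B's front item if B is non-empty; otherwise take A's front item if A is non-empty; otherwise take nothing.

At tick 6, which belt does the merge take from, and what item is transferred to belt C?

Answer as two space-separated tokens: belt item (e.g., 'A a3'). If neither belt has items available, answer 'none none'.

Tick 1: prefer A, take hinge from A; A=[drum,orb,crate,ingot] B=[hook,peg,beam,shaft,fin] C=[hinge]
Tick 2: prefer B, take hook from B; A=[drum,orb,crate,ingot] B=[peg,beam,shaft,fin] C=[hinge,hook]
Tick 3: prefer A, take drum from A; A=[orb,crate,ingot] B=[peg,beam,shaft,fin] C=[hinge,hook,drum]
Tick 4: prefer B, take peg from B; A=[orb,crate,ingot] B=[beam,shaft,fin] C=[hinge,hook,drum,peg]
Tick 5: prefer A, take orb from A; A=[crate,ingot] B=[beam,shaft,fin] C=[hinge,hook,drum,peg,orb]
Tick 6: prefer B, take beam from B; A=[crate,ingot] B=[shaft,fin] C=[hinge,hook,drum,peg,orb,beam]

Answer: B beam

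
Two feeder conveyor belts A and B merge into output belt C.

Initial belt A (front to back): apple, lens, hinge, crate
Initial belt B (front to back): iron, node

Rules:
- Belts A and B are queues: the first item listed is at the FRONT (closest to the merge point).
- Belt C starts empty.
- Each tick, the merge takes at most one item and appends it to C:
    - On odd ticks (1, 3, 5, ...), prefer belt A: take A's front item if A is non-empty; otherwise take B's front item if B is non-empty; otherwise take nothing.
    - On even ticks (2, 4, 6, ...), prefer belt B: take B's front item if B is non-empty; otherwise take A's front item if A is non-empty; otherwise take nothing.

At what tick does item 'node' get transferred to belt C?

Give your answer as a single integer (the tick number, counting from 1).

Answer: 4

Derivation:
Tick 1: prefer A, take apple from A; A=[lens,hinge,crate] B=[iron,node] C=[apple]
Tick 2: prefer B, take iron from B; A=[lens,hinge,crate] B=[node] C=[apple,iron]
Tick 3: prefer A, take lens from A; A=[hinge,crate] B=[node] C=[apple,iron,lens]
Tick 4: prefer B, take node from B; A=[hinge,crate] B=[-] C=[apple,iron,lens,node]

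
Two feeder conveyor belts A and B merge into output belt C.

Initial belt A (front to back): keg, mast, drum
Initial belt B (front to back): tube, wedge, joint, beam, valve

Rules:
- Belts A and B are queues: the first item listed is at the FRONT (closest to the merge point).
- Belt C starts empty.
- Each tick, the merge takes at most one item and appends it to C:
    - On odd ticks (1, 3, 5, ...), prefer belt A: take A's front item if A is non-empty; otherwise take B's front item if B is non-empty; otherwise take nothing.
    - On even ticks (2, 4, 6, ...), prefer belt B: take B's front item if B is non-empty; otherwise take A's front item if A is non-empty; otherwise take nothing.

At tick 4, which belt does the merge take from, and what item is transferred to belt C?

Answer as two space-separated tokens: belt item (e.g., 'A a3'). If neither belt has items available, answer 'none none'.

Tick 1: prefer A, take keg from A; A=[mast,drum] B=[tube,wedge,joint,beam,valve] C=[keg]
Tick 2: prefer B, take tube from B; A=[mast,drum] B=[wedge,joint,beam,valve] C=[keg,tube]
Tick 3: prefer A, take mast from A; A=[drum] B=[wedge,joint,beam,valve] C=[keg,tube,mast]
Tick 4: prefer B, take wedge from B; A=[drum] B=[joint,beam,valve] C=[keg,tube,mast,wedge]

Answer: B wedge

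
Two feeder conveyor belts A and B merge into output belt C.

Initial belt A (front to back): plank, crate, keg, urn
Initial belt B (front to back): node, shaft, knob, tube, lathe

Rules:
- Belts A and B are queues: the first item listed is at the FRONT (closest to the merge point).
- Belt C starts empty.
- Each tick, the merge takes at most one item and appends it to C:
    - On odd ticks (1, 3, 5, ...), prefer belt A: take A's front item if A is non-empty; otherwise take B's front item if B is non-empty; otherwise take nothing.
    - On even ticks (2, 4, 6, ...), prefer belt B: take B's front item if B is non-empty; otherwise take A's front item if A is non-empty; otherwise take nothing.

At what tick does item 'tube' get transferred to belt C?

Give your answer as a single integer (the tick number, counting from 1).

Tick 1: prefer A, take plank from A; A=[crate,keg,urn] B=[node,shaft,knob,tube,lathe] C=[plank]
Tick 2: prefer B, take node from B; A=[crate,keg,urn] B=[shaft,knob,tube,lathe] C=[plank,node]
Tick 3: prefer A, take crate from A; A=[keg,urn] B=[shaft,knob,tube,lathe] C=[plank,node,crate]
Tick 4: prefer B, take shaft from B; A=[keg,urn] B=[knob,tube,lathe] C=[plank,node,crate,shaft]
Tick 5: prefer A, take keg from A; A=[urn] B=[knob,tube,lathe] C=[plank,node,crate,shaft,keg]
Tick 6: prefer B, take knob from B; A=[urn] B=[tube,lathe] C=[plank,node,crate,shaft,keg,knob]
Tick 7: prefer A, take urn from A; A=[-] B=[tube,lathe] C=[plank,node,crate,shaft,keg,knob,urn]
Tick 8: prefer B, take tube from B; A=[-] B=[lathe] C=[plank,node,crate,shaft,keg,knob,urn,tube]

Answer: 8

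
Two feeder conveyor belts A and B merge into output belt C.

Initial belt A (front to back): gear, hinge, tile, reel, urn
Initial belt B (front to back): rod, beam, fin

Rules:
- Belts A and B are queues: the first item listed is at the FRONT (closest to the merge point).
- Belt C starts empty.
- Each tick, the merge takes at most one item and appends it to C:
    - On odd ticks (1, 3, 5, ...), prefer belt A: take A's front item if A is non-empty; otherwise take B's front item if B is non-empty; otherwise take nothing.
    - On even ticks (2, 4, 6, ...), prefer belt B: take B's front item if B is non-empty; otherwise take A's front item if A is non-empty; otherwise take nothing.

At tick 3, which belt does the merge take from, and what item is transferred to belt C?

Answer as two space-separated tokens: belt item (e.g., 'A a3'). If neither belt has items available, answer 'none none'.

Answer: A hinge

Derivation:
Tick 1: prefer A, take gear from A; A=[hinge,tile,reel,urn] B=[rod,beam,fin] C=[gear]
Tick 2: prefer B, take rod from B; A=[hinge,tile,reel,urn] B=[beam,fin] C=[gear,rod]
Tick 3: prefer A, take hinge from A; A=[tile,reel,urn] B=[beam,fin] C=[gear,rod,hinge]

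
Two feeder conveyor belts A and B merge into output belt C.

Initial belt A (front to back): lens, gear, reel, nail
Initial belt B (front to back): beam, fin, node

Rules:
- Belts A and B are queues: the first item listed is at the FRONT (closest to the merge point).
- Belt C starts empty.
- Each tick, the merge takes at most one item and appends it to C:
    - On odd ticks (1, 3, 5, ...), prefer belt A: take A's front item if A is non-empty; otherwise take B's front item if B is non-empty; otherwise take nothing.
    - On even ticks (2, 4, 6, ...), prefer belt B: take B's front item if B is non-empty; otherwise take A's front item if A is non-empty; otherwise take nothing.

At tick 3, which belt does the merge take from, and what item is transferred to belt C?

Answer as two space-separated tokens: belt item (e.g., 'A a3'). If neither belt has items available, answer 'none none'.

Tick 1: prefer A, take lens from A; A=[gear,reel,nail] B=[beam,fin,node] C=[lens]
Tick 2: prefer B, take beam from B; A=[gear,reel,nail] B=[fin,node] C=[lens,beam]
Tick 3: prefer A, take gear from A; A=[reel,nail] B=[fin,node] C=[lens,beam,gear]

Answer: A gear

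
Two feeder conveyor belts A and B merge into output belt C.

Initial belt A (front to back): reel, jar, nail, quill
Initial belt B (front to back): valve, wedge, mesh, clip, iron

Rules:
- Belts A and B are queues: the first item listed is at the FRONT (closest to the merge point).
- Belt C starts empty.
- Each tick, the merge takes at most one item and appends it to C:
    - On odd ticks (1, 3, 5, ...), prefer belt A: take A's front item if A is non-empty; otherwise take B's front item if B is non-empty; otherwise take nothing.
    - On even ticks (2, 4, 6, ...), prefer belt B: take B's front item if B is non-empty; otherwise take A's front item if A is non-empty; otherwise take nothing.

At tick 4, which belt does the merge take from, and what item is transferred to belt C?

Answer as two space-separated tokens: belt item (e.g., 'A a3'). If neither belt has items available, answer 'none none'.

Answer: B wedge

Derivation:
Tick 1: prefer A, take reel from A; A=[jar,nail,quill] B=[valve,wedge,mesh,clip,iron] C=[reel]
Tick 2: prefer B, take valve from B; A=[jar,nail,quill] B=[wedge,mesh,clip,iron] C=[reel,valve]
Tick 3: prefer A, take jar from A; A=[nail,quill] B=[wedge,mesh,clip,iron] C=[reel,valve,jar]
Tick 4: prefer B, take wedge from B; A=[nail,quill] B=[mesh,clip,iron] C=[reel,valve,jar,wedge]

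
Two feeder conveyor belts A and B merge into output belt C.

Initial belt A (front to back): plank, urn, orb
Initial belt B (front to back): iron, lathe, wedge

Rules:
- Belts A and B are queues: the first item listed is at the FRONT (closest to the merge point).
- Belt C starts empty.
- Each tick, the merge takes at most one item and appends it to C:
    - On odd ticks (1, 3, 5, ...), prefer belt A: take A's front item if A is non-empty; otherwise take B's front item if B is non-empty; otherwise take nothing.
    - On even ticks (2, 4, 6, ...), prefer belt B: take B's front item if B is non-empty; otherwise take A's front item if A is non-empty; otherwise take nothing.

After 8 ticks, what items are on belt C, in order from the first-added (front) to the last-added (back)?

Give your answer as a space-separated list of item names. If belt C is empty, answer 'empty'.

Tick 1: prefer A, take plank from A; A=[urn,orb] B=[iron,lathe,wedge] C=[plank]
Tick 2: prefer B, take iron from B; A=[urn,orb] B=[lathe,wedge] C=[plank,iron]
Tick 3: prefer A, take urn from A; A=[orb] B=[lathe,wedge] C=[plank,iron,urn]
Tick 4: prefer B, take lathe from B; A=[orb] B=[wedge] C=[plank,iron,urn,lathe]
Tick 5: prefer A, take orb from A; A=[-] B=[wedge] C=[plank,iron,urn,lathe,orb]
Tick 6: prefer B, take wedge from B; A=[-] B=[-] C=[plank,iron,urn,lathe,orb,wedge]
Tick 7: prefer A, both empty, nothing taken; A=[-] B=[-] C=[plank,iron,urn,lathe,orb,wedge]
Tick 8: prefer B, both empty, nothing taken; A=[-] B=[-] C=[plank,iron,urn,lathe,orb,wedge]

Answer: plank iron urn lathe orb wedge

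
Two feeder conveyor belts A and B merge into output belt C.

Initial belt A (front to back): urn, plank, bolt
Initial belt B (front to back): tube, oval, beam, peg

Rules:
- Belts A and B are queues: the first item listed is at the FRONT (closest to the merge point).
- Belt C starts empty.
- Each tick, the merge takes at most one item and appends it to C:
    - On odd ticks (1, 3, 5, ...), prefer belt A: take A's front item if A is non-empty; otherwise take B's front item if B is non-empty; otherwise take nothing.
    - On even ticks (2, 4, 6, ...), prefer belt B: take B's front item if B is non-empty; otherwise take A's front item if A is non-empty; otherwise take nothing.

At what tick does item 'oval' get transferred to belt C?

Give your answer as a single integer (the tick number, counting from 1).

Tick 1: prefer A, take urn from A; A=[plank,bolt] B=[tube,oval,beam,peg] C=[urn]
Tick 2: prefer B, take tube from B; A=[plank,bolt] B=[oval,beam,peg] C=[urn,tube]
Tick 3: prefer A, take plank from A; A=[bolt] B=[oval,beam,peg] C=[urn,tube,plank]
Tick 4: prefer B, take oval from B; A=[bolt] B=[beam,peg] C=[urn,tube,plank,oval]

Answer: 4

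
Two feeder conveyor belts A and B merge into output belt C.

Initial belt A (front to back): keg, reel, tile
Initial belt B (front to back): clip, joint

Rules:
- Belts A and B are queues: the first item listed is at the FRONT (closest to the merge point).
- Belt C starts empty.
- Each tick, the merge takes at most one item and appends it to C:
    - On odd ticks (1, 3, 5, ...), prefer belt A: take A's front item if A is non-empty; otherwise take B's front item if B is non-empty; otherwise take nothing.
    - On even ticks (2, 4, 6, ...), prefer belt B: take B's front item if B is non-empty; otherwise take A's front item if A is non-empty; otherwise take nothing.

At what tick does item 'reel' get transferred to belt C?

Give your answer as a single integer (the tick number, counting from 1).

Answer: 3

Derivation:
Tick 1: prefer A, take keg from A; A=[reel,tile] B=[clip,joint] C=[keg]
Tick 2: prefer B, take clip from B; A=[reel,tile] B=[joint] C=[keg,clip]
Tick 3: prefer A, take reel from A; A=[tile] B=[joint] C=[keg,clip,reel]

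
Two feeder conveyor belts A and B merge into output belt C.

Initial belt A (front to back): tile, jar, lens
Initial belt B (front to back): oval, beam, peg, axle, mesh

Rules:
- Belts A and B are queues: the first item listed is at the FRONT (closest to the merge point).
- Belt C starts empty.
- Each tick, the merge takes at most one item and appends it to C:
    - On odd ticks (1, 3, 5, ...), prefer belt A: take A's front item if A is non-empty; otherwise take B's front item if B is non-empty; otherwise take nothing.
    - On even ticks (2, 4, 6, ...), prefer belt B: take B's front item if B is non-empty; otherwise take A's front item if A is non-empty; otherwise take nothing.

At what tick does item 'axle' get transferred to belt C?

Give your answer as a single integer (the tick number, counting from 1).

Tick 1: prefer A, take tile from A; A=[jar,lens] B=[oval,beam,peg,axle,mesh] C=[tile]
Tick 2: prefer B, take oval from B; A=[jar,lens] B=[beam,peg,axle,mesh] C=[tile,oval]
Tick 3: prefer A, take jar from A; A=[lens] B=[beam,peg,axle,mesh] C=[tile,oval,jar]
Tick 4: prefer B, take beam from B; A=[lens] B=[peg,axle,mesh] C=[tile,oval,jar,beam]
Tick 5: prefer A, take lens from A; A=[-] B=[peg,axle,mesh] C=[tile,oval,jar,beam,lens]
Tick 6: prefer B, take peg from B; A=[-] B=[axle,mesh] C=[tile,oval,jar,beam,lens,peg]
Tick 7: prefer A, take axle from B; A=[-] B=[mesh] C=[tile,oval,jar,beam,lens,peg,axle]

Answer: 7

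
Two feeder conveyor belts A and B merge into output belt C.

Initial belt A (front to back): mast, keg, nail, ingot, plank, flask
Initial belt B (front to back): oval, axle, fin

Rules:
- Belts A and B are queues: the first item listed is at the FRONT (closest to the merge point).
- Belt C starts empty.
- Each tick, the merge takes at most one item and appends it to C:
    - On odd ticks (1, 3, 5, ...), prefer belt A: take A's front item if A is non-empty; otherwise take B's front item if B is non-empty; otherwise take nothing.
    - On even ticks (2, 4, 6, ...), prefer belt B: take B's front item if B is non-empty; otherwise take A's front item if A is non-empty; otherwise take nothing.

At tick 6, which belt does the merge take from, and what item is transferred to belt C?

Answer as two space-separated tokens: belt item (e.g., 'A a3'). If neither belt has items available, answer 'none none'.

Answer: B fin

Derivation:
Tick 1: prefer A, take mast from A; A=[keg,nail,ingot,plank,flask] B=[oval,axle,fin] C=[mast]
Tick 2: prefer B, take oval from B; A=[keg,nail,ingot,plank,flask] B=[axle,fin] C=[mast,oval]
Tick 3: prefer A, take keg from A; A=[nail,ingot,plank,flask] B=[axle,fin] C=[mast,oval,keg]
Tick 4: prefer B, take axle from B; A=[nail,ingot,plank,flask] B=[fin] C=[mast,oval,keg,axle]
Tick 5: prefer A, take nail from A; A=[ingot,plank,flask] B=[fin] C=[mast,oval,keg,axle,nail]
Tick 6: prefer B, take fin from B; A=[ingot,plank,flask] B=[-] C=[mast,oval,keg,axle,nail,fin]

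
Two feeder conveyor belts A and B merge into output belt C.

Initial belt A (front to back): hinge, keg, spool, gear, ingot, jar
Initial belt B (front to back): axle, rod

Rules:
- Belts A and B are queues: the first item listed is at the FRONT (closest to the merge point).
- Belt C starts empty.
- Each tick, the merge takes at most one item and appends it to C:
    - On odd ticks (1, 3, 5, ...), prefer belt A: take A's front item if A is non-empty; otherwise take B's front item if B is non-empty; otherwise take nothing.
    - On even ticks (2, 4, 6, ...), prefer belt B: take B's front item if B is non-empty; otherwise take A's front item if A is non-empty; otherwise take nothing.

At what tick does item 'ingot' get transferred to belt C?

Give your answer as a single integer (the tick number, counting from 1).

Tick 1: prefer A, take hinge from A; A=[keg,spool,gear,ingot,jar] B=[axle,rod] C=[hinge]
Tick 2: prefer B, take axle from B; A=[keg,spool,gear,ingot,jar] B=[rod] C=[hinge,axle]
Tick 3: prefer A, take keg from A; A=[spool,gear,ingot,jar] B=[rod] C=[hinge,axle,keg]
Tick 4: prefer B, take rod from B; A=[spool,gear,ingot,jar] B=[-] C=[hinge,axle,keg,rod]
Tick 5: prefer A, take spool from A; A=[gear,ingot,jar] B=[-] C=[hinge,axle,keg,rod,spool]
Tick 6: prefer B, take gear from A; A=[ingot,jar] B=[-] C=[hinge,axle,keg,rod,spool,gear]
Tick 7: prefer A, take ingot from A; A=[jar] B=[-] C=[hinge,axle,keg,rod,spool,gear,ingot]

Answer: 7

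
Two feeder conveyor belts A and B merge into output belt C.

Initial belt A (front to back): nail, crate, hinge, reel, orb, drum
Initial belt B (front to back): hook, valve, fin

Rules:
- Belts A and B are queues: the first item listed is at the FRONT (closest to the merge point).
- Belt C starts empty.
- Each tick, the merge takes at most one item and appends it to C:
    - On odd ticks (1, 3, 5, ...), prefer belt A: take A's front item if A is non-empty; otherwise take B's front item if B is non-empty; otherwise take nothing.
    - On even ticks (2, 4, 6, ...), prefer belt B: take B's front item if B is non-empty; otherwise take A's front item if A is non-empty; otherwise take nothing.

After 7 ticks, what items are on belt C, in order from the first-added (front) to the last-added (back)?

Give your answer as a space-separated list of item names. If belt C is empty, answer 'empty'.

Answer: nail hook crate valve hinge fin reel

Derivation:
Tick 1: prefer A, take nail from A; A=[crate,hinge,reel,orb,drum] B=[hook,valve,fin] C=[nail]
Tick 2: prefer B, take hook from B; A=[crate,hinge,reel,orb,drum] B=[valve,fin] C=[nail,hook]
Tick 3: prefer A, take crate from A; A=[hinge,reel,orb,drum] B=[valve,fin] C=[nail,hook,crate]
Tick 4: prefer B, take valve from B; A=[hinge,reel,orb,drum] B=[fin] C=[nail,hook,crate,valve]
Tick 5: prefer A, take hinge from A; A=[reel,orb,drum] B=[fin] C=[nail,hook,crate,valve,hinge]
Tick 6: prefer B, take fin from B; A=[reel,orb,drum] B=[-] C=[nail,hook,crate,valve,hinge,fin]
Tick 7: prefer A, take reel from A; A=[orb,drum] B=[-] C=[nail,hook,crate,valve,hinge,fin,reel]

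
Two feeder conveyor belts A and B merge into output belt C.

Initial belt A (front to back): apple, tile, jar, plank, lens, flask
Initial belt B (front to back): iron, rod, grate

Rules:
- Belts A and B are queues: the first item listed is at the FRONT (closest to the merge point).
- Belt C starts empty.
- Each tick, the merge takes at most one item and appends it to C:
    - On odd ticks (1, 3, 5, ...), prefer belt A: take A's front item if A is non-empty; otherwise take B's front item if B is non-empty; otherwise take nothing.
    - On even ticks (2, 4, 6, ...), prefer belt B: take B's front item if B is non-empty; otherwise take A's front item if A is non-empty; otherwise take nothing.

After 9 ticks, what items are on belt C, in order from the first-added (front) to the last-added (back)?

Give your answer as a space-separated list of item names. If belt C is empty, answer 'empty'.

Answer: apple iron tile rod jar grate plank lens flask

Derivation:
Tick 1: prefer A, take apple from A; A=[tile,jar,plank,lens,flask] B=[iron,rod,grate] C=[apple]
Tick 2: prefer B, take iron from B; A=[tile,jar,plank,lens,flask] B=[rod,grate] C=[apple,iron]
Tick 3: prefer A, take tile from A; A=[jar,plank,lens,flask] B=[rod,grate] C=[apple,iron,tile]
Tick 4: prefer B, take rod from B; A=[jar,plank,lens,flask] B=[grate] C=[apple,iron,tile,rod]
Tick 5: prefer A, take jar from A; A=[plank,lens,flask] B=[grate] C=[apple,iron,tile,rod,jar]
Tick 6: prefer B, take grate from B; A=[plank,lens,flask] B=[-] C=[apple,iron,tile,rod,jar,grate]
Tick 7: prefer A, take plank from A; A=[lens,flask] B=[-] C=[apple,iron,tile,rod,jar,grate,plank]
Tick 8: prefer B, take lens from A; A=[flask] B=[-] C=[apple,iron,tile,rod,jar,grate,plank,lens]
Tick 9: prefer A, take flask from A; A=[-] B=[-] C=[apple,iron,tile,rod,jar,grate,plank,lens,flask]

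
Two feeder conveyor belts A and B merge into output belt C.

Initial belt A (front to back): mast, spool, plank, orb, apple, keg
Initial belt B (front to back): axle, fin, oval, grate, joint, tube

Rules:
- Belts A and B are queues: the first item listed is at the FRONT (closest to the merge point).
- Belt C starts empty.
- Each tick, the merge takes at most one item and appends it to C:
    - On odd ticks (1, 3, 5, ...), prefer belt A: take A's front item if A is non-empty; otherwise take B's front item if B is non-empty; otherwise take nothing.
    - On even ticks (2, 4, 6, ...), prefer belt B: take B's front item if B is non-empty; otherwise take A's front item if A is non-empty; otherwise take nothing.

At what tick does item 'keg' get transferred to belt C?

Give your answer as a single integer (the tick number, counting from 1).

Tick 1: prefer A, take mast from A; A=[spool,plank,orb,apple,keg] B=[axle,fin,oval,grate,joint,tube] C=[mast]
Tick 2: prefer B, take axle from B; A=[spool,plank,orb,apple,keg] B=[fin,oval,grate,joint,tube] C=[mast,axle]
Tick 3: prefer A, take spool from A; A=[plank,orb,apple,keg] B=[fin,oval,grate,joint,tube] C=[mast,axle,spool]
Tick 4: prefer B, take fin from B; A=[plank,orb,apple,keg] B=[oval,grate,joint,tube] C=[mast,axle,spool,fin]
Tick 5: prefer A, take plank from A; A=[orb,apple,keg] B=[oval,grate,joint,tube] C=[mast,axle,spool,fin,plank]
Tick 6: prefer B, take oval from B; A=[orb,apple,keg] B=[grate,joint,tube] C=[mast,axle,spool,fin,plank,oval]
Tick 7: prefer A, take orb from A; A=[apple,keg] B=[grate,joint,tube] C=[mast,axle,spool,fin,plank,oval,orb]
Tick 8: prefer B, take grate from B; A=[apple,keg] B=[joint,tube] C=[mast,axle,spool,fin,plank,oval,orb,grate]
Tick 9: prefer A, take apple from A; A=[keg] B=[joint,tube] C=[mast,axle,spool,fin,plank,oval,orb,grate,apple]
Tick 10: prefer B, take joint from B; A=[keg] B=[tube] C=[mast,axle,spool,fin,plank,oval,orb,grate,apple,joint]
Tick 11: prefer A, take keg from A; A=[-] B=[tube] C=[mast,axle,spool,fin,plank,oval,orb,grate,apple,joint,keg]

Answer: 11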